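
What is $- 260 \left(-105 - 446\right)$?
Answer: $143260$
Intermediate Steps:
$- 260 \left(-105 - 446\right) = \left(-260\right) \left(-551\right) = 143260$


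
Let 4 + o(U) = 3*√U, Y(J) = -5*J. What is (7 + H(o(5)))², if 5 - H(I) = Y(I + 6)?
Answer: 1609 + 660*√5 ≈ 3084.8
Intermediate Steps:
o(U) = -4 + 3*√U
H(I) = 35 + 5*I (H(I) = 5 - (-5)*(I + 6) = 5 - (-5)*(6 + I) = 5 - (-30 - 5*I) = 5 + (30 + 5*I) = 35 + 5*I)
(7 + H(o(5)))² = (7 + (35 + 5*(-4 + 3*√5)))² = (7 + (35 + (-20 + 15*√5)))² = (7 + (15 + 15*√5))² = (22 + 15*√5)²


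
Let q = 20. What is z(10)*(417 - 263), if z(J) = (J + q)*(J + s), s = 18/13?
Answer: 683760/13 ≈ 52597.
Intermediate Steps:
s = 18/13 (s = 18*(1/13) = 18/13 ≈ 1.3846)
z(J) = (20 + J)*(18/13 + J) (z(J) = (J + 20)*(J + 18/13) = (20 + J)*(18/13 + J))
z(10)*(417 - 263) = (360/13 + 10**2 + (278/13)*10)*(417 - 263) = (360/13 + 100 + 2780/13)*154 = (4440/13)*154 = 683760/13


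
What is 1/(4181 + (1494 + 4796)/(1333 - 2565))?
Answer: 616/2572351 ≈ 0.00023947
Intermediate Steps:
1/(4181 + (1494 + 4796)/(1333 - 2565)) = 1/(4181 + 6290/(-1232)) = 1/(4181 + 6290*(-1/1232)) = 1/(4181 - 3145/616) = 1/(2572351/616) = 616/2572351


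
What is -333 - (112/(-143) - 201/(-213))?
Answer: -3382578/10153 ≈ -333.16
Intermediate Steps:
-333 - (112/(-143) - 201/(-213)) = -333 - (112*(-1/143) - 201*(-1/213)) = -333 - (-112/143 + 67/71) = -333 - 1*1629/10153 = -333 - 1629/10153 = -3382578/10153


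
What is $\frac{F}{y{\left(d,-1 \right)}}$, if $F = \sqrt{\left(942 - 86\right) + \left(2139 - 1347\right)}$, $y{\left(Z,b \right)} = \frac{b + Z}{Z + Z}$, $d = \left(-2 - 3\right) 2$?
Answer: $\frac{80 \sqrt{103}}{11} \approx 73.81$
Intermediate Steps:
$d = -10$ ($d = \left(-5\right) 2 = -10$)
$y{\left(Z,b \right)} = \frac{Z + b}{2 Z}$
$F = 4 \sqrt{103}$ ($F = \sqrt{\left(942 - 86\right) + 792} = \sqrt{856 + 792} = \sqrt{1648} = 4 \sqrt{103} \approx 40.596$)
$\frac{F}{y{\left(d,-1 \right)}} = \frac{4 \sqrt{103}}{\frac{1}{2} \frac{1}{-10} \left(-10 - 1\right)} = \frac{4 \sqrt{103}}{\frac{1}{2} \left(- \frac{1}{10}\right) \left(-11\right)} = \frac{4 \sqrt{103}}{\frac{11}{20}} = \frac{20 \cdot 4 \sqrt{103}}{11} = \frac{80 \sqrt{103}}{11}$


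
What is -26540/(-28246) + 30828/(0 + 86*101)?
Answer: 275323532/61336189 ≈ 4.4888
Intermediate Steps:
-26540/(-28246) + 30828/(0 + 86*101) = -26540*(-1/28246) + 30828/(0 + 8686) = 13270/14123 + 30828/8686 = 13270/14123 + 30828*(1/8686) = 13270/14123 + 15414/4343 = 275323532/61336189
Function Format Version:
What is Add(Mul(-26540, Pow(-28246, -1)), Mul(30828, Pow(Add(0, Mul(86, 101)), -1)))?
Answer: Rational(275323532, 61336189) ≈ 4.4888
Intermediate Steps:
Add(Mul(-26540, Pow(-28246, -1)), Mul(30828, Pow(Add(0, Mul(86, 101)), -1))) = Add(Mul(-26540, Rational(-1, 28246)), Mul(30828, Pow(Add(0, 8686), -1))) = Add(Rational(13270, 14123), Mul(30828, Pow(8686, -1))) = Add(Rational(13270, 14123), Mul(30828, Rational(1, 8686))) = Add(Rational(13270, 14123), Rational(15414, 4343)) = Rational(275323532, 61336189)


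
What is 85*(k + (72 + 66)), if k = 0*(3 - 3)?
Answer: 11730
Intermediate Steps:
k = 0 (k = 0*0 = 0)
85*(k + (72 + 66)) = 85*(0 + (72 + 66)) = 85*(0 + 138) = 85*138 = 11730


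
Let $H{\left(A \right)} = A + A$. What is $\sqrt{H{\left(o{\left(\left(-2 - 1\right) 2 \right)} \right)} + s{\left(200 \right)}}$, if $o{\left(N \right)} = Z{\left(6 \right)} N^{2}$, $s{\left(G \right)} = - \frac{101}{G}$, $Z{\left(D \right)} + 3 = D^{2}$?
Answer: $\frac{\sqrt{950198}}{20} \approx 48.739$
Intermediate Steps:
$Z{\left(D \right)} = -3 + D^{2}$
$o{\left(N \right)} = 33 N^{2}$ ($o{\left(N \right)} = \left(-3 + 6^{2}\right) N^{2} = \left(-3 + 36\right) N^{2} = 33 N^{2}$)
$H{\left(A \right)} = 2 A$
$\sqrt{H{\left(o{\left(\left(-2 - 1\right) 2 \right)} \right)} + s{\left(200 \right)}} = \sqrt{2 \cdot 33 \left(\left(-2 - 1\right) 2\right)^{2} - \frac{101}{200}} = \sqrt{2 \cdot 33 \left(\left(-3\right) 2\right)^{2} - \frac{101}{200}} = \sqrt{2 \cdot 33 \left(-6\right)^{2} - \frac{101}{200}} = \sqrt{2 \cdot 33 \cdot 36 - \frac{101}{200}} = \sqrt{2 \cdot 1188 - \frac{101}{200}} = \sqrt{2376 - \frac{101}{200}} = \sqrt{\frac{475099}{200}} = \frac{\sqrt{950198}}{20}$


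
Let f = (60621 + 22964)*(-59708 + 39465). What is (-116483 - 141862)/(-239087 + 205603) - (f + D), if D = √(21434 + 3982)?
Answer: 56655301772365/33484 - 6*√706 ≈ 1.6920e+9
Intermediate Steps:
f = -1692011155 (f = 83585*(-20243) = -1692011155)
D = 6*√706 (D = √25416 = 6*√706 ≈ 159.42)
(-116483 - 141862)/(-239087 + 205603) - (f + D) = (-116483 - 141862)/(-239087 + 205603) - (-1692011155 + 6*√706) = -258345/(-33484) + (1692011155 - 6*√706) = -258345*(-1/33484) + (1692011155 - 6*√706) = 258345/33484 + (1692011155 - 6*√706) = 56655301772365/33484 - 6*√706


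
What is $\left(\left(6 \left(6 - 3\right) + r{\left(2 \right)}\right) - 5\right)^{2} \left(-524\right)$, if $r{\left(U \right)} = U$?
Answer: $-117900$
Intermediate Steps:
$\left(\left(6 \left(6 - 3\right) + r{\left(2 \right)}\right) - 5\right)^{2} \left(-524\right) = \left(\left(6 \left(6 - 3\right) + 2\right) - 5\right)^{2} \left(-524\right) = \left(\left(6 \cdot 3 + 2\right) - 5\right)^{2} \left(-524\right) = \left(\left(18 + 2\right) - 5\right)^{2} \left(-524\right) = \left(20 - 5\right)^{2} \left(-524\right) = 15^{2} \left(-524\right) = 225 \left(-524\right) = -117900$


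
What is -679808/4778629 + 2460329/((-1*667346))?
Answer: -12210666658509/3188998948634 ≈ -3.8290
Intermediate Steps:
-679808/4778629 + 2460329/((-1*667346)) = -679808*1/4778629 + 2460329/(-667346) = -679808/4778629 + 2460329*(-1/667346) = -679808/4778629 - 2460329/667346 = -12210666658509/3188998948634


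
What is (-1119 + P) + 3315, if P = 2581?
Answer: 4777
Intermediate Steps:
(-1119 + P) + 3315 = (-1119 + 2581) + 3315 = 1462 + 3315 = 4777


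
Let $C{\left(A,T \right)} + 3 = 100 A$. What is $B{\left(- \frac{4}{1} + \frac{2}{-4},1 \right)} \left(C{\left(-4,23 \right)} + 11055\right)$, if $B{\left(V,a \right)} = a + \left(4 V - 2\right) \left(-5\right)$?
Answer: $1075852$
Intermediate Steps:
$C{\left(A,T \right)} = -3 + 100 A$
$B{\left(V,a \right)} = 10 + a - 20 V$ ($B{\left(V,a \right)} = a + \left(-2 + 4 V\right) \left(-5\right) = a - \left(-10 + 20 V\right) = 10 + a - 20 V$)
$B{\left(- \frac{4}{1} + \frac{2}{-4},1 \right)} \left(C{\left(-4,23 \right)} + 11055\right) = \left(10 + 1 - 20 \left(- \frac{4}{1} + \frac{2}{-4}\right)\right) \left(\left(-3 + 100 \left(-4\right)\right) + 11055\right) = \left(10 + 1 - 20 \left(\left(-4\right) 1 + 2 \left(- \frac{1}{4}\right)\right)\right) \left(\left(-3 - 400\right) + 11055\right) = \left(10 + 1 - 20 \left(-4 - \frac{1}{2}\right)\right) \left(-403 + 11055\right) = \left(10 + 1 - -90\right) 10652 = \left(10 + 1 + 90\right) 10652 = 101 \cdot 10652 = 1075852$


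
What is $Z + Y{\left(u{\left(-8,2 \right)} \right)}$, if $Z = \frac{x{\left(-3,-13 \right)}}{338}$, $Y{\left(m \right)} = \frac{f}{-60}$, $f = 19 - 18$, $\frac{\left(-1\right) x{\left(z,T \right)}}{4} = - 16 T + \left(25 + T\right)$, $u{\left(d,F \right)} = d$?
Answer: $- \frac{26569}{10140} \approx -2.6202$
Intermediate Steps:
$x{\left(z,T \right)} = -100 + 60 T$ ($x{\left(z,T \right)} = - 4 \left(- 16 T + \left(25 + T\right)\right) = - 4 \left(25 - 15 T\right) = -100 + 60 T$)
$f = 1$ ($f = 19 - 18 = 1$)
$Y{\left(m \right)} = - \frac{1}{60}$ ($Y{\left(m \right)} = 1 \frac{1}{-60} = 1 \left(- \frac{1}{60}\right) = - \frac{1}{60}$)
$Z = - \frac{440}{169}$ ($Z = \frac{-100 + 60 \left(-13\right)}{338} = \left(-100 - 780\right) \frac{1}{338} = \left(-880\right) \frac{1}{338} = - \frac{440}{169} \approx -2.6035$)
$Z + Y{\left(u{\left(-8,2 \right)} \right)} = - \frac{440}{169} - \frac{1}{60} = - \frac{26569}{10140}$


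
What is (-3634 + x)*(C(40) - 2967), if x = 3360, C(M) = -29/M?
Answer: 16263133/20 ≈ 8.1316e+5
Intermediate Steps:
(-3634 + x)*(C(40) - 2967) = (-3634 + 3360)*(-29/40 - 2967) = -274*(-29*1/40 - 2967) = -274*(-29/40 - 2967) = -274*(-118709/40) = 16263133/20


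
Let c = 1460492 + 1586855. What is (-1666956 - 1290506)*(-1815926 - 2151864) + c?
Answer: 11734591196327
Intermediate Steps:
c = 3047347
(-1666956 - 1290506)*(-1815926 - 2151864) + c = (-1666956 - 1290506)*(-1815926 - 2151864) + 3047347 = -2957462*(-3967790) + 3047347 = 11734588148980 + 3047347 = 11734591196327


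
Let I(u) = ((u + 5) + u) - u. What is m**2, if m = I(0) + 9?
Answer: 196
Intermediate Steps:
I(u) = 5 + u (I(u) = ((5 + u) + u) - u = (5 + 2*u) - u = 5 + u)
m = 14 (m = (5 + 0) + 9 = 5 + 9 = 14)
m**2 = 14**2 = 196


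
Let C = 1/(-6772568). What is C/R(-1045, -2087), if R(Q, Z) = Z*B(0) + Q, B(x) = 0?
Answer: 1/7077333560 ≈ 1.4130e-10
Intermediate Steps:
C = -1/6772568 ≈ -1.4765e-7
R(Q, Z) = Q (R(Q, Z) = Z*0 + Q = 0 + Q = Q)
C/R(-1045, -2087) = -1/6772568/(-1045) = -1/6772568*(-1/1045) = 1/7077333560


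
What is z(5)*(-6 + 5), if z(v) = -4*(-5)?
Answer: -20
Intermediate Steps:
z(v) = 20
z(5)*(-6 + 5) = 20*(-6 + 5) = 20*(-1) = -20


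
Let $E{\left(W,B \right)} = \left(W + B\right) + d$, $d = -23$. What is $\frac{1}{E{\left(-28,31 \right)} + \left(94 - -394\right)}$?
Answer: $\frac{1}{468} \approx 0.0021368$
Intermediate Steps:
$E{\left(W,B \right)} = -23 + B + W$ ($E{\left(W,B \right)} = \left(W + B\right) - 23 = \left(B + W\right) - 23 = -23 + B + W$)
$\frac{1}{E{\left(-28,31 \right)} + \left(94 - -394\right)} = \frac{1}{\left(-23 + 31 - 28\right) + \left(94 - -394\right)} = \frac{1}{-20 + \left(94 + 394\right)} = \frac{1}{-20 + 488} = \frac{1}{468}$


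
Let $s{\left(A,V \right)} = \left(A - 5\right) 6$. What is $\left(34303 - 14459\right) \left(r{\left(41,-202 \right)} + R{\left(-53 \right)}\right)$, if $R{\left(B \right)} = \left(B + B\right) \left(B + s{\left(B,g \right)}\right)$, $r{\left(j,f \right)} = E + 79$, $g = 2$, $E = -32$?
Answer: $844421732$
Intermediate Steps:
$r{\left(j,f \right)} = 47$ ($r{\left(j,f \right)} = -32 + 79 = 47$)
$s{\left(A,V \right)} = -30 + 6 A$ ($s{\left(A,V \right)} = \left(-5 + A\right) 6 = -30 + 6 A$)
$R{\left(B \right)} = 2 B \left(-30 + 7 B\right)$ ($R{\left(B \right)} = \left(B + B\right) \left(B + \left(-30 + 6 B\right)\right) = 2 B \left(-30 + 7 B\right)$)
$\left(34303 - 14459\right) \left(r{\left(41,-202 \right)} + R{\left(-53 \right)}\right) = \left(34303 - 14459\right) \left(47 + 2 \left(-53\right) \left(-30 + 7 \left(-53\right)\right)\right) = 19844 \left(47 + 2 \left(-53\right) \left(-30 - 371\right)\right) = 19844 \left(47 + 2 \left(-53\right) \left(-401\right)\right) = 19844 \left(47 + 42506\right) = 19844 \cdot 42553 = 844421732$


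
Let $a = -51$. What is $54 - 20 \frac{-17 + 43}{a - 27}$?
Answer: $\frac{182}{3} \approx 60.667$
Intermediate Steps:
$54 - 20 \frac{-17 + 43}{a - 27} = 54 - 20 \frac{-17 + 43}{-51 - 27} = 54 - 20 \frac{26}{-78} = 54 - 20 \cdot 26 \left(- \frac{1}{78}\right) = 54 - - \frac{20}{3} = 54 + \frac{20}{3} = \frac{182}{3}$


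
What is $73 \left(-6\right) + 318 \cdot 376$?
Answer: $119130$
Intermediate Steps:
$73 \left(-6\right) + 318 \cdot 376 = -438 + 119568 = 119130$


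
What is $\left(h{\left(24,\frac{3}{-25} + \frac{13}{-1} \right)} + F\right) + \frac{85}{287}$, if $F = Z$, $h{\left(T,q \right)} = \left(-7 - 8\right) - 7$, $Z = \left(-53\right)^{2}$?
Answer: $\frac{799954}{287} \approx 2787.3$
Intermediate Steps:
$Z = 2809$
$h{\left(T,q \right)} = -22$ ($h{\left(T,q \right)} = \left(-7 - 8\right) - 7 = -15 - 7 = -22$)
$F = 2809$
$\left(h{\left(24,\frac{3}{-25} + \frac{13}{-1} \right)} + F\right) + \frac{85}{287} = \left(-22 + 2809\right) + \frac{85}{287} = 2787 + 85 \cdot \frac{1}{287} = 2787 + \frac{85}{287} = \frac{799954}{287}$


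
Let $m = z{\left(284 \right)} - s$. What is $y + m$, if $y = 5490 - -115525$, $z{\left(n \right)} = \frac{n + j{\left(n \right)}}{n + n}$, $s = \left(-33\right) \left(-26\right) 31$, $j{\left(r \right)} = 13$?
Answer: $\frac{53629153}{568} \approx 94418.0$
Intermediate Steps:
$s = 26598$ ($s = 858 \cdot 31 = 26598$)
$z{\left(n \right)} = \frac{13 + n}{2 n}$ ($z{\left(n \right)} = \frac{n + 13}{n + n} = \frac{13 + n}{2 n}$)
$y = 121015$ ($y = 5490 + 115525 = 121015$)
$m = - \frac{15107367}{568}$ ($m = \frac{13 + 284}{2 \cdot 284} - 26598 = \frac{1}{2} \cdot \frac{1}{284} \cdot 297 - 26598 = \frac{297}{568} - 26598 = - \frac{15107367}{568} \approx -26597.0$)
$y + m = 121015 - \frac{15107367}{568} = \frac{53629153}{568}$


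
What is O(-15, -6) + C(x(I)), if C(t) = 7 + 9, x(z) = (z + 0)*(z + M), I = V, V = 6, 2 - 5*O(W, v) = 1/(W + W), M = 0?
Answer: 2461/150 ≈ 16.407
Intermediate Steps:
O(W, v) = 2/5 - 1/(10*W) (O(W, v) = 2/5 - 1/(5*(W + W)) = 2/5 - 1/(2*W)/5 = 2/5 - 1/(10*W))
I = 6
x(z) = z**2 (x(z) = (z + 0)*(z + 0) = z*z = z**2)
C(t) = 16
O(-15, -6) + C(x(I)) = (1/10)*(-1 + 4*(-15))/(-15) + 16 = (1/10)*(-1/15)*(-1 - 60) + 16 = (1/10)*(-1/15)*(-61) + 16 = 61/150 + 16 = 2461/150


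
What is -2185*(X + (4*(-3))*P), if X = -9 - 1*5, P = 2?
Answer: 83030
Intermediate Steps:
X = -14 (X = -9 - 5 = -14)
-2185*(X + (4*(-3))*P) = -2185*(-14 + (4*(-3))*2) = -2185*(-14 - 12*2) = -2185*(-14 - 24) = -2185*(-38) = 83030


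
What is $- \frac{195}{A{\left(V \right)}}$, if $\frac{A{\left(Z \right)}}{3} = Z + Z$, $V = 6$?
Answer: $- \frac{65}{12} \approx -5.4167$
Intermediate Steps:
$A{\left(Z \right)} = 6 Z$ ($A{\left(Z \right)} = 3 \left(Z + Z\right) = 3 \cdot 2 Z = 6 Z$)
$- \frac{195}{A{\left(V \right)}} = - \frac{195}{6 \cdot 6} = - \frac{195}{36} = \left(-195\right) \frac{1}{36} = - \frac{65}{12}$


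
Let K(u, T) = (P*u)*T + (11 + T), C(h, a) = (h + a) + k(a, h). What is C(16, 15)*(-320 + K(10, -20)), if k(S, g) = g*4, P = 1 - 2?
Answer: -12255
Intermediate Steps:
P = -1
k(S, g) = 4*g
C(h, a) = a + 5*h (C(h, a) = (h + a) + 4*h = (a + h) + 4*h = a + 5*h)
K(u, T) = 11 + T - T*u (K(u, T) = (-u)*T + (11 + T) = -T*u + (11 + T) = 11 + T - T*u)
C(16, 15)*(-320 + K(10, -20)) = (15 + 5*16)*(-320 + (11 - 20 - 1*(-20)*10)) = (15 + 80)*(-320 + (11 - 20 + 200)) = 95*(-320 + 191) = 95*(-129) = -12255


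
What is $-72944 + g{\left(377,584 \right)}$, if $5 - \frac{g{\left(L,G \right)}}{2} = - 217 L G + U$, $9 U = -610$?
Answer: $\frac{859321022}{9} \approx 9.548 \cdot 10^{7}$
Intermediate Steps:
$U = - \frac{610}{9}$ ($U = \frac{1}{9} \left(-610\right) = - \frac{610}{9} \approx -67.778$)
$g{\left(L,G \right)} = \frac{1310}{9} + 434 G L$ ($g{\left(L,G \right)} = 10 - 2 \left(- 217 L G - \frac{610}{9}\right) = 10 - 2 \left(- 217 G L - \frac{610}{9}\right) = 10 - 2 \left(- \frac{610}{9} - 217 G L\right) = 10 + \left(\frac{1220}{9} + 434 G L\right) = \frac{1310}{9} + 434 G L$)
$-72944 + g{\left(377,584 \right)} = -72944 + \left(\frac{1310}{9} + 434 \cdot 584 \cdot 377\right) = -72944 + \left(\frac{1310}{9} + 95552912\right) = -72944 + \frac{859977518}{9} = \frac{859321022}{9}$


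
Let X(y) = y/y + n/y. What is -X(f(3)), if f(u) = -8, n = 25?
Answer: 17/8 ≈ 2.1250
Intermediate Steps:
X(y) = 1 + 25/y (X(y) = y/y + 25/y = 1 + 25/y)
-X(f(3)) = -(25 - 8)/(-8) = -(-1)*17/8 = -1*(-17/8) = 17/8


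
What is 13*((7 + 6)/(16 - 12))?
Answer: 169/4 ≈ 42.250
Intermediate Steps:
13*((7 + 6)/(16 - 12)) = 13*(13/4) = 169/4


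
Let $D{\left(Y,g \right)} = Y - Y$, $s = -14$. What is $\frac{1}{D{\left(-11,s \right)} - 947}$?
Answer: $- \frac{1}{947} \approx -0.001056$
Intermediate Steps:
$D{\left(Y,g \right)} = 0$
$\frac{1}{D{\left(-11,s \right)} - 947} = \frac{1}{0 - 947} = \frac{1}{-947} = - \frac{1}{947}$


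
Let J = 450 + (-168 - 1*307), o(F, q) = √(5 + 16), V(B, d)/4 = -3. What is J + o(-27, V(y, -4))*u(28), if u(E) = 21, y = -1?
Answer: -25 + 21*√21 ≈ 71.234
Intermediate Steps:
V(B, d) = -12 (V(B, d) = 4*(-3) = -12)
o(F, q) = √21
J = -25 (J = 450 + (-168 - 307) = 450 - 475 = -25)
J + o(-27, V(y, -4))*u(28) = -25 + √21*21 = -25 + 21*√21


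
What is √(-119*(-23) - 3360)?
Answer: I*√623 ≈ 24.96*I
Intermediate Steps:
√(-119*(-23) - 3360) = √(2737 - 3360) = √(-623) = I*√623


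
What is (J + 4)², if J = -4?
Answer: 0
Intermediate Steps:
(J + 4)² = (-4 + 4)² = 0² = 0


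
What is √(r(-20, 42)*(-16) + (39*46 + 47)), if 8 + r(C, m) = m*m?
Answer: I*√26255 ≈ 162.03*I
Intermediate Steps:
r(C, m) = -8 + m² (r(C, m) = -8 + m*m = -8 + m²)
√(r(-20, 42)*(-16) + (39*46 + 47)) = √((-8 + 42²)*(-16) + (39*46 + 47)) = √((-8 + 1764)*(-16) + (1794 + 47)) = √(1756*(-16) + 1841) = √(-28096 + 1841) = √(-26255) = I*√26255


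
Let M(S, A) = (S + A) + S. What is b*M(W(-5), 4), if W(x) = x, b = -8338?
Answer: 50028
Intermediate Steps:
M(S, A) = A + 2*S (M(S, A) = (A + S) + S = A + 2*S)
b*M(W(-5), 4) = -8338*(4 + 2*(-5)) = -8338*(4 - 10) = -8338*(-6) = 50028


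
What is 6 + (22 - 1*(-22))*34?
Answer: 1502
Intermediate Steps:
6 + (22 - 1*(-22))*34 = 6 + (22 + 22)*34 = 6 + 44*34 = 6 + 1496 = 1502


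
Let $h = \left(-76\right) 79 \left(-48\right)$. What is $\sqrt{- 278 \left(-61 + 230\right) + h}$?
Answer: $\sqrt{241210} \approx 491.13$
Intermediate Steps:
$h = 288192$ ($h = \left(-6004\right) \left(-48\right) = 288192$)
$\sqrt{- 278 \left(-61 + 230\right) + h} = \sqrt{- 278 \left(-61 + 230\right) + 288192} = \sqrt{\left(-278\right) 169 + 288192} = \sqrt{-46982 + 288192} = \sqrt{241210}$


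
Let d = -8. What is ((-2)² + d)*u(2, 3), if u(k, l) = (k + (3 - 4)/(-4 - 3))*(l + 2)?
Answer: -300/7 ≈ -42.857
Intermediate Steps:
u(k, l) = (2 + l)*(⅐ + k) (u(k, l) = (k - 1/(-7))*(2 + l) = (k - 1*(-⅐))*(2 + l) = (k + ⅐)*(2 + l) = (⅐ + k)*(2 + l) = (2 + l)*(⅐ + k))
((-2)² + d)*u(2, 3) = ((-2)² - 8)*(2/7 + 2*2 + (⅐)*3 + 2*3) = (4 - 8)*(2/7 + 4 + 3/7 + 6) = -4*75/7 = -300/7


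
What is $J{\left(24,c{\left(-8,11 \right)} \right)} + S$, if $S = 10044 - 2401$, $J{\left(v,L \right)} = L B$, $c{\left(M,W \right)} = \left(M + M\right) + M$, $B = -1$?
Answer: $7667$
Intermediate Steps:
$c{\left(M,W \right)} = 3 M$ ($c{\left(M,W \right)} = 2 M + M = 3 M$)
$J{\left(v,L \right)} = - L$ ($J{\left(v,L \right)} = L \left(-1\right) = - L$)
$S = 7643$ ($S = 10044 - 2401 = 7643$)
$J{\left(24,c{\left(-8,11 \right)} \right)} + S = - 3 \left(-8\right) + 7643 = \left(-1\right) \left(-24\right) + 7643 = 24 + 7643 = 7667$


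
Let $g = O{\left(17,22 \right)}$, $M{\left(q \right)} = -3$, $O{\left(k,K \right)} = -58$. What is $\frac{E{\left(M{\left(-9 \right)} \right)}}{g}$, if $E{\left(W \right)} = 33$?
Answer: $- \frac{33}{58} \approx -0.56897$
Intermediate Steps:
$g = -58$
$\frac{E{\left(M{\left(-9 \right)} \right)}}{g} = \frac{33}{-58} = 33 \left(- \frac{1}{58}\right) = - \frac{33}{58}$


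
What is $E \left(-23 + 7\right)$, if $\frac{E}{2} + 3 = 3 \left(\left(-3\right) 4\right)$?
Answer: $1248$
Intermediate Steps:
$E = -78$ ($E = -6 + 2 \cdot 3 \left(\left(-3\right) 4\right) = -6 + 2 \cdot 3 \left(-12\right) = -6 + 2 \left(-36\right) = -6 - 72 = -78$)
$E \left(-23 + 7\right) = - 78 \left(-23 + 7\right) = \left(-78\right) \left(-16\right) = 1248$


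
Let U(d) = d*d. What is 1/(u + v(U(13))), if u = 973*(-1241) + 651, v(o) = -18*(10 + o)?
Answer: -1/1210064 ≈ -8.2640e-7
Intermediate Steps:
U(d) = d**2
v(o) = -180 - 18*o
u = -1206842 (u = -1207493 + 651 = -1206842)
1/(u + v(U(13))) = 1/(-1206842 + (-180 - 18*13**2)) = 1/(-1206842 + (-180 - 18*169)) = 1/(-1206842 + (-180 - 3042)) = 1/(-1206842 - 3222) = 1/(-1210064) = -1/1210064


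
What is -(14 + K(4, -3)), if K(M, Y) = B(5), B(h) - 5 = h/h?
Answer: -20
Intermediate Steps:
B(h) = 6 (B(h) = 5 + h/h = 5 + 1 = 6)
K(M, Y) = 6
-(14 + K(4, -3)) = -(14 + 6) = -1*20 = -20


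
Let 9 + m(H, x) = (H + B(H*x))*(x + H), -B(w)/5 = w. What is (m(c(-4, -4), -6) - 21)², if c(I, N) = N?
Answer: 1464100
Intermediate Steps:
B(w) = -5*w
m(H, x) = -9 + (H + x)*(H - 5*H*x) (m(H, x) = -9 + (H - 5*H*x)*(x + H) = -9 + (H - 5*H*x)*(H + x) = -9 + (H + x)*(H - 5*H*x))
(m(c(-4, -4), -6) - 21)² = ((-9 + (-4)² - 4*(-6) - 5*(-4)*(-6)² - 5*(-6)*(-4)²) - 21)² = ((-9 + 16 + 24 - 5*(-4)*36 - 5*(-6)*16) - 21)² = ((-9 + 16 + 24 + 720 + 480) - 21)² = (1231 - 21)² = 1210² = 1464100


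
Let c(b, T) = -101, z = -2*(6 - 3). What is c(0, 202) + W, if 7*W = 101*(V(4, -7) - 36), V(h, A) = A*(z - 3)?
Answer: 2020/7 ≈ 288.57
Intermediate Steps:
z = -6 (z = -2*3 = -6)
V(h, A) = -9*A (V(h, A) = A*(-6 - 3) = A*(-9) = -9*A)
W = 2727/7 (W = (101*(-9*(-7) - 36))/7 = (101*(63 - 36))/7 = (101*27)/7 = (1/7)*2727 = 2727/7 ≈ 389.57)
c(0, 202) + W = -101 + 2727/7 = 2020/7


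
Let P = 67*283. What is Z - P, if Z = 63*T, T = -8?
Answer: -19465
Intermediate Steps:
P = 18961
Z = -504 (Z = 63*(-8) = -504)
Z - P = -504 - 1*18961 = -504 - 18961 = -19465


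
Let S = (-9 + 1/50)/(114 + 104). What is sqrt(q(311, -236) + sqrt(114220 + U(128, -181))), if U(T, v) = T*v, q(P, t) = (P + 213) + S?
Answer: sqrt(622515459 + 2376200*sqrt(22763))/1090 ≈ 28.735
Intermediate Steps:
S = -449/10900 (S = (-9 + 1/50)/218 = -449/50*1/218 = -449/10900 ≈ -0.041193)
q(P, t) = 2321251/10900 + P (q(P, t) = (P + 213) - 449/10900 = (213 + P) - 449/10900 = 2321251/10900 + P)
sqrt(q(311, -236) + sqrt(114220 + U(128, -181))) = sqrt((2321251/10900 + 311) + sqrt(114220 + 128*(-181))) = sqrt(5711151/10900 + sqrt(114220 - 23168)) = sqrt(5711151/10900 + sqrt(91052)) = sqrt(5711151/10900 + 2*sqrt(22763))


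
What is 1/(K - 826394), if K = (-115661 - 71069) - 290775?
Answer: -1/1303899 ≈ -7.6693e-7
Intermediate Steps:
K = -477505 (K = -186730 - 290775 = -477505)
1/(K - 826394) = 1/(-477505 - 826394) = 1/(-1303899) = -1/1303899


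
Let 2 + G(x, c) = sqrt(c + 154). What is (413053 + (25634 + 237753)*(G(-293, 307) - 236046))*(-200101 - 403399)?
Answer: 37520537379130500 - 158954054500*sqrt(461) ≈ 3.7517e+16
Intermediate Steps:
G(x, c) = -2 + sqrt(154 + c) (G(x, c) = -2 + sqrt(c + 154) = -2 + sqrt(154 + c))
(413053 + (25634 + 237753)*(G(-293, 307) - 236046))*(-200101 - 403399) = (413053 + (25634 + 237753)*((-2 + sqrt(154 + 307)) - 236046))*(-200101 - 403399) = (413053 + 263387*((-2 + sqrt(461)) - 236046))*(-603500) = (413053 + 263387*(-236048 + sqrt(461)))*(-603500) = (413053 + (-62171974576 + 263387*sqrt(461)))*(-603500) = (-62171561523 + 263387*sqrt(461))*(-603500) = 37520537379130500 - 158954054500*sqrt(461)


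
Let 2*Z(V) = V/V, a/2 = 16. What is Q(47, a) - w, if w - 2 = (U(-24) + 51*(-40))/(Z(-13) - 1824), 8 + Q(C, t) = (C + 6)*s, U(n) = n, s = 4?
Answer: 732566/3647 ≈ 200.87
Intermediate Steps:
a = 32 (a = 2*16 = 32)
Q(C, t) = 16 + 4*C (Q(C, t) = -8 + (C + 6)*4 = -8 + (6 + C)*4 = -8 + (24 + 4*C) = 16 + 4*C)
Z(V) = 1/2 (Z(V) = (V/V)/2 = (1/2)*1 = 1/2)
w = 11422/3647 (w = 2 + (-24 + 51*(-40))/(1/2 - 1824) = 2 + (-24 - 2040)/(-3647/2) = 2 - 2064*(-2/3647) = 2 + 4128/3647 = 11422/3647 ≈ 3.1319)
Q(47, a) - w = (16 + 4*47) - 1*11422/3647 = (16 + 188) - 11422/3647 = 204 - 11422/3647 = 732566/3647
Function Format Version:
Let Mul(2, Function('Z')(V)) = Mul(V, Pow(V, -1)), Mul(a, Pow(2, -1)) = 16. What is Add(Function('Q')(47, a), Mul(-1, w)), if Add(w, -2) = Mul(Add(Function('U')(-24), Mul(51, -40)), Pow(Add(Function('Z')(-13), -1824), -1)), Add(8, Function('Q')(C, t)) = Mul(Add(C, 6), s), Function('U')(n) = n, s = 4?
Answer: Rational(732566, 3647) ≈ 200.87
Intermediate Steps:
a = 32 (a = Mul(2, 16) = 32)
Function('Q')(C, t) = Add(16, Mul(4, C)) (Function('Q')(C, t) = Add(-8, Mul(Add(C, 6), 4)) = Add(-8, Mul(Add(6, C), 4)) = Add(-8, Add(24, Mul(4, C))) = Add(16, Mul(4, C)))
Function('Z')(V) = Rational(1, 2) (Function('Z')(V) = Mul(Rational(1, 2), Mul(V, Pow(V, -1))) = Mul(Rational(1, 2), 1) = Rational(1, 2))
w = Rational(11422, 3647) (w = Add(2, Mul(Add(-24, Mul(51, -40)), Pow(Add(Rational(1, 2), -1824), -1))) = Add(2, Mul(Add(-24, -2040), Pow(Rational(-3647, 2), -1))) = Add(2, Mul(-2064, Rational(-2, 3647))) = Add(2, Rational(4128, 3647)) = Rational(11422, 3647) ≈ 3.1319)
Add(Function('Q')(47, a), Mul(-1, w)) = Add(Add(16, Mul(4, 47)), Mul(-1, Rational(11422, 3647))) = Add(Add(16, 188), Rational(-11422, 3647)) = Add(204, Rational(-11422, 3647)) = Rational(732566, 3647)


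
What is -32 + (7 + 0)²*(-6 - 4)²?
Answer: 4868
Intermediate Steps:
-32 + (7 + 0)²*(-6 - 4)² = -32 + 7²*(-10)² = -32 + 49*100 = -32 + 4900 = 4868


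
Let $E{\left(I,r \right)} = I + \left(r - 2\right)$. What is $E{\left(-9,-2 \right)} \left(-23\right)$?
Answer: $299$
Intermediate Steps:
$E{\left(I,r \right)} = -2 + I + r$ ($E{\left(I,r \right)} = I + \left(r - 2\right) = I + \left(-2 + r\right) = -2 + I + r$)
$E{\left(-9,-2 \right)} \left(-23\right) = \left(-2 - 9 - 2\right) \left(-23\right) = \left(-13\right) \left(-23\right) = 299$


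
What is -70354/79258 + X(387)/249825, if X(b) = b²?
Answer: -950966108/3300104975 ≈ -0.28816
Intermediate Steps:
-70354/79258 + X(387)/249825 = -70354/79258 + 387²/249825 = -70354*1/79258 + 149769*(1/249825) = -35177/39629 + 49923/83275 = -950966108/3300104975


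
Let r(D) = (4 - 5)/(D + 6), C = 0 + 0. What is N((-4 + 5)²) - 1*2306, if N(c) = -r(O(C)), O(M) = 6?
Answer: -27671/12 ≈ -2305.9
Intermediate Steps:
C = 0
r(D) = -1/(6 + D)
N(c) = 1/12 (N(c) = -(-1)/(6 + 6) = -(-1)/12 = -1*(-1/12) = 1/12)
N((-4 + 5)²) - 1*2306 = 1/12 - 1*2306 = 1/12 - 2306 = -27671/12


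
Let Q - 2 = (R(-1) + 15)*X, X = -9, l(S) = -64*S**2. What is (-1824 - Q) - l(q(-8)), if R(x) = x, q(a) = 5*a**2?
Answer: 6551900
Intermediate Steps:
Q = -124 (Q = 2 + (-1 + 15)*(-9) = 2 + 14*(-9) = 2 - 126 = -124)
(-1824 - Q) - l(q(-8)) = (-1824 - 1*(-124)) - (-64)*(5*(-8)**2)**2 = (-1824 + 124) - (-64)*(5*64)**2 = -1700 - (-64)*320**2 = -1700 - (-64)*102400 = -1700 - 1*(-6553600) = -1700 + 6553600 = 6551900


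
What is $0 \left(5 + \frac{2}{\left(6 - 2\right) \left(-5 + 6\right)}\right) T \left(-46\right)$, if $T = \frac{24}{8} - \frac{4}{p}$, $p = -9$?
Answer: $0$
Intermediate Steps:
$T = \frac{31}{9}$ ($T = \frac{24}{8} - \frac{4}{-9} = 24 \cdot \frac{1}{8} - - \frac{4}{9} = 3 + \frac{4}{9} = \frac{31}{9} \approx 3.4444$)
$0 \left(5 + \frac{2}{\left(6 - 2\right) \left(-5 + 6\right)}\right) T \left(-46\right) = 0 \left(5 + \frac{2}{\left(6 - 2\right) \left(-5 + 6\right)}\right) \frac{31}{9} \left(-46\right) = 0 \left(5 + \frac{2}{4 \cdot 1}\right) \frac{31}{9} \left(-46\right) = 0 \left(5 + \frac{2}{4}\right) \frac{31}{9} \left(-46\right) = 0 \left(5 + 2 \cdot \frac{1}{4}\right) \frac{31}{9} \left(-46\right) = 0 \left(5 + \frac{1}{2}\right) \frac{31}{9} \left(-46\right) = 0 \cdot \frac{11}{2} \cdot \frac{31}{9} \left(-46\right) = 0 \cdot \frac{31}{9} \left(-46\right) = 0 \left(-46\right) = 0$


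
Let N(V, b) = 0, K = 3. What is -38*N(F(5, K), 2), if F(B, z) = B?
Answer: 0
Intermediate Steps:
-38*N(F(5, K), 2) = -38*0 = 0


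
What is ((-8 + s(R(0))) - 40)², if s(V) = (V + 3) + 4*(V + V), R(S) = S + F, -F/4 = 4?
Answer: 35721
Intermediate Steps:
F = -16 (F = -4*4 = -16)
R(S) = -16 + S (R(S) = S - 16 = -16 + S)
s(V) = 3 + 9*V (s(V) = (3 + V) + 4*(2*V) = (3 + V) + 8*V = 3 + 9*V)
((-8 + s(R(0))) - 40)² = ((-8 + (3 + 9*(-16 + 0))) - 40)² = ((-8 + (3 + 9*(-16))) - 40)² = ((-8 + (3 - 144)) - 40)² = ((-8 - 141) - 40)² = (-149 - 40)² = (-189)² = 35721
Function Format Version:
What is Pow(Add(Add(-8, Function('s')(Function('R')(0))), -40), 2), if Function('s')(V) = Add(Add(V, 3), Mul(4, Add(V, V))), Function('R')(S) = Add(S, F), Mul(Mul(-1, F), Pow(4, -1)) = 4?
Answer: 35721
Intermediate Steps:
F = -16 (F = Mul(-4, 4) = -16)
Function('R')(S) = Add(-16, S) (Function('R')(S) = Add(S, -16) = Add(-16, S))
Function('s')(V) = Add(3, Mul(9, V)) (Function('s')(V) = Add(Add(3, V), Mul(4, Mul(2, V))) = Add(Add(3, V), Mul(8, V)) = Add(3, Mul(9, V)))
Pow(Add(Add(-8, Function('s')(Function('R')(0))), -40), 2) = Pow(Add(Add(-8, Add(3, Mul(9, Add(-16, 0)))), -40), 2) = Pow(Add(Add(-8, Add(3, Mul(9, -16))), -40), 2) = Pow(Add(Add(-8, Add(3, -144)), -40), 2) = Pow(Add(Add(-8, -141), -40), 2) = Pow(Add(-149, -40), 2) = Pow(-189, 2) = 35721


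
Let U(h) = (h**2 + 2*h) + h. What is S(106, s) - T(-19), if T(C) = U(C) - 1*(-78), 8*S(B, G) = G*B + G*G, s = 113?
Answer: 21691/8 ≈ 2711.4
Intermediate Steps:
S(B, G) = G**2/8 + B*G/8 (S(B, G) = (G*B + G*G)/8 = (B*G + G**2)/8 = (G**2 + B*G)/8 = G**2/8 + B*G/8)
U(h) = h**2 + 3*h
T(C) = 78 + C*(3 + C) (T(C) = C*(3 + C) - 1*(-78) = C*(3 + C) + 78 = 78 + C*(3 + C))
S(106, s) - T(-19) = (1/8)*113*(106 + 113) - (78 - 19*(3 - 19)) = (1/8)*113*219 - (78 - 19*(-16)) = 24747/8 - (78 + 304) = 24747/8 - 1*382 = 24747/8 - 382 = 21691/8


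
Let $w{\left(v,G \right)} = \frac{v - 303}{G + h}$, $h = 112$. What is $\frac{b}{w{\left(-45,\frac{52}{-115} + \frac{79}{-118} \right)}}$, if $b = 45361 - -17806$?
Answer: $- \frac{95042268373}{4722360} \approx -20126.0$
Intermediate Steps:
$b = 63167$ ($b = 45361 + 17806 = 63167$)
$w{\left(v,G \right)} = \frac{-303 + v}{112 + G}$ ($w{\left(v,G \right)} = \frac{v - 303}{G + 112} = \frac{-303 + v}{112 + G}$)
$\frac{b}{w{\left(-45,\frac{52}{-115} + \frac{79}{-118} \right)}} = \frac{63167}{\frac{1}{112 + \left(\frac{52}{-115} + \frac{79}{-118}\right)} \left(-303 - 45\right)} = \frac{63167}{\frac{1}{112 + \left(52 \left(- \frac{1}{115}\right) + 79 \left(- \frac{1}{118}\right)\right)} \left(-348\right)} = \frac{63167}{\frac{1}{112 - \frac{15221}{13570}} \left(-348\right)} = \frac{63167}{\frac{1}{\frac{1504619}{13570}} \left(-348\right)} = \frac{63167}{\frac{13570}{1504619} \left(-348\right)} = \frac{63167}{- \frac{4722360}{1504619}} = 63167 \left(- \frac{1504619}{4722360}\right) = - \frac{95042268373}{4722360}$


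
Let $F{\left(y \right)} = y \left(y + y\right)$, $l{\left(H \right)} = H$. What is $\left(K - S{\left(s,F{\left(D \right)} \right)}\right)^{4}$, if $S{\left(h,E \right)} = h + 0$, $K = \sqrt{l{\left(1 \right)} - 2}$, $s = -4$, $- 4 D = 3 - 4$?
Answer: $\left(4 + i\right)^{4} \approx 161.0 + 240.0 i$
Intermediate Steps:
$D = \frac{1}{4}$ ($D = - \frac{3 - 4}{4} = \left(- \frac{1}{4}\right) \left(-1\right) = \frac{1}{4} \approx 0.25$)
$F{\left(y \right)} = 2 y^{2}$ ($F{\left(y \right)} = y 2 y = 2 y^{2}$)
$K = i$ ($K = \sqrt{1 - 2} = \sqrt{-1} = i \approx 1.0 i$)
$S{\left(h,E \right)} = h$
$\left(K - S{\left(s,F{\left(D \right)} \right)}\right)^{4} = \left(i - -4\right)^{4} = \left(i + 4\right)^{4} = \left(4 + i\right)^{4}$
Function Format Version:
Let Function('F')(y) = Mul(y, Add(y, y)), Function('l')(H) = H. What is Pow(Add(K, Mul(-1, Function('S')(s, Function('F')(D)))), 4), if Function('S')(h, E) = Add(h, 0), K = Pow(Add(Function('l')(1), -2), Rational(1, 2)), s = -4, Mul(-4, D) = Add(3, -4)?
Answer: Pow(Add(4, I), 4) ≈ Add(161.00, Mul(240.00, I))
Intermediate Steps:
D = Rational(1, 4) (D = Mul(Rational(-1, 4), Add(3, -4)) = Mul(Rational(-1, 4), -1) = Rational(1, 4) ≈ 0.25000)
Function('F')(y) = Mul(2, Pow(y, 2)) (Function('F')(y) = Mul(y, Mul(2, y)) = Mul(2, Pow(y, 2)))
K = I (K = Pow(Add(1, -2), Rational(1, 2)) = Pow(-1, Rational(1, 2)) = I ≈ Mul(1.0000, I))
Function('S')(h, E) = h
Pow(Add(K, Mul(-1, Function('S')(s, Function('F')(D)))), 4) = Pow(Add(I, Mul(-1, -4)), 4) = Pow(Add(I, 4), 4) = Pow(Add(4, I), 4)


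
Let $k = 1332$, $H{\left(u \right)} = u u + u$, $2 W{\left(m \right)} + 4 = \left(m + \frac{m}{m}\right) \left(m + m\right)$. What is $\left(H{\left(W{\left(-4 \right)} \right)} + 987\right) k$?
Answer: $1461204$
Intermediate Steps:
$W{\left(m \right)} = -2 + m \left(1 + m\right)$ ($W{\left(m \right)} = -2 + \frac{\left(m + \frac{m}{m}\right) \left(m + m\right)}{2} = -2 + \frac{\left(m + 1\right) 2 m}{2} = -2 + \frac{\left(1 + m\right) 2 m}{2} = -2 + \frac{2 m \left(1 + m\right)}{2} = -2 + m \left(1 + m\right)$)
$H{\left(u \right)} = u + u^{2}$ ($H{\left(u \right)} = u^{2} + u = u + u^{2}$)
$\left(H{\left(W{\left(-4 \right)} \right)} + 987\right) k = \left(\left(-2 - 4 + \left(-4\right)^{2}\right) \left(1 - \left(6 - 16\right)\right) + 987\right) 1332 = \left(\left(-2 - 4 + 16\right) \left(1 - -10\right) + 987\right) 1332 = \left(10 \left(1 + 10\right) + 987\right) 1332 = \left(10 \cdot 11 + 987\right) 1332 = \left(110 + 987\right) 1332 = 1097 \cdot 1332 = 1461204$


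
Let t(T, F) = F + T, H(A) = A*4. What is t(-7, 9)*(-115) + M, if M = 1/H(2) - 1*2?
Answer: -1855/8 ≈ -231.88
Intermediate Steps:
H(A) = 4*A
M = -15/8 (M = 1/(4*2) - 1*2 = 1/8 - 2 = -15/8 ≈ -1.8750)
t(-7, 9)*(-115) + M = (9 - 7)*(-115) - 15/8 = 2*(-115) - 15/8 = -230 - 15/8 = -1855/8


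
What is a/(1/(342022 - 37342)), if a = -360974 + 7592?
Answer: -107668427760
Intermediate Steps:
a = -353382
a/(1/(342022 - 37342)) = -353382/(1/(342022 - 37342)) = -353382/(1/304680) = -353382/1/304680 = -353382*304680 = -107668427760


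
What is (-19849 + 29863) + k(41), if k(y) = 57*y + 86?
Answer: 12437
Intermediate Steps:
k(y) = 86 + 57*y
(-19849 + 29863) + k(41) = (-19849 + 29863) + (86 + 57*41) = 10014 + (86 + 2337) = 10014 + 2423 = 12437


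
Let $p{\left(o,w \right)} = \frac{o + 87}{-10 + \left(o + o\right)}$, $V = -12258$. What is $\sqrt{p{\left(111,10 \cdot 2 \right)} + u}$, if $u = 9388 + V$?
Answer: $\frac{i \sqrt{32236826}}{106} \approx 53.564 i$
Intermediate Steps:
$p{\left(o,w \right)} = \frac{87 + o}{-10 + 2 o}$
$u = -2870$ ($u = 9388 - 12258 = -2870$)
$\sqrt{p{\left(111,10 \cdot 2 \right)} + u} = \sqrt{\frac{87 + 111}{2 \left(-5 + 111\right)} - 2870} = \sqrt{\frac{1}{2} \cdot \frac{1}{106} \cdot 198 - 2870} = \sqrt{\frac{99}{106} - 2870} = \sqrt{- \frac{304121}{106}} = \frac{i \sqrt{32236826}}{106}$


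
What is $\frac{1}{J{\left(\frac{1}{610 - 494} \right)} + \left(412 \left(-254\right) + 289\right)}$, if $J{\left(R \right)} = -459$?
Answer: $- \frac{1}{104818} \approx -9.5404 \cdot 10^{-6}$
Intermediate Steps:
$\frac{1}{J{\left(\frac{1}{610 - 494} \right)} + \left(412 \left(-254\right) + 289\right)} = \frac{1}{-459 + \left(412 \left(-254\right) + 289\right)} = \frac{1}{-459 + \left(-104648 + 289\right)} = \frac{1}{-459 - 104359} = \frac{1}{-104818} = - \frac{1}{104818}$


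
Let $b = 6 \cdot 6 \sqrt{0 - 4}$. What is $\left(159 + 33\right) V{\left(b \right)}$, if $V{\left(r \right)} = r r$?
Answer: $-995328$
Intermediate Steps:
$b = 72 i$ ($b = 36 \sqrt{-4} = 36 \cdot 2 i = 72 i \approx 72.0 i$)
$V{\left(r \right)} = r^{2}$
$\left(159 + 33\right) V{\left(b \right)} = \left(159 + 33\right) \left(72 i\right)^{2} = 192 \left(-5184\right) = -995328$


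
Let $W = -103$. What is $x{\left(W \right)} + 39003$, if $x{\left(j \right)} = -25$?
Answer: $38978$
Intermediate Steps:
$x{\left(W \right)} + 39003 = -25 + 39003 = 38978$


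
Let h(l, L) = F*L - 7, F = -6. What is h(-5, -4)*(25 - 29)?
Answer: -68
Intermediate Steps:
h(l, L) = -7 - 6*L (h(l, L) = -6*L - 7 = -7 - 6*L)
h(-5, -4)*(25 - 29) = (-7 - 6*(-4))*(25 - 29) = (-7 + 24)*(-4) = 17*(-4) = -68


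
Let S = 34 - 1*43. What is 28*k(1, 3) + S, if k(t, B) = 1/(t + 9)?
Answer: -31/5 ≈ -6.2000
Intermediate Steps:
k(t, B) = 1/(9 + t)
S = -9 (S = 34 - 43 = -9)
28*k(1, 3) + S = 28/(9 + 1) - 9 = 28/10 - 9 = 28*(⅒) - 9 = 14/5 - 9 = -31/5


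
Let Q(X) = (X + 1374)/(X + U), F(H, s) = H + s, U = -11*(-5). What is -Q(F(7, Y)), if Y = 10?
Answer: -1391/72 ≈ -19.319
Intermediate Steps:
U = 55
Q(X) = (1374 + X)/(55 + X) (Q(X) = (X + 1374)/(X + 55) = (1374 + X)/(55 + X))
-Q(F(7, Y)) = -(1374 + (7 + 10))/(55 + (7 + 10)) = -(1374 + 17)/(55 + 17) = -1391/72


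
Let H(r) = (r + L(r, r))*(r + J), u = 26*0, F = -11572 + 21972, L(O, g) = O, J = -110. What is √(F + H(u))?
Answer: 20*√26 ≈ 101.98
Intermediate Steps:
F = 10400
u = 0
H(r) = 2*r*(-110 + r) (H(r) = (r + r)*(r - 110) = (2*r)*(-110 + r) = 2*r*(-110 + r))
√(F + H(u)) = √(10400 + 2*0*(-110 + 0)) = √(10400 + 2*0*(-110)) = √(10400 + 0) = √10400 = 20*√26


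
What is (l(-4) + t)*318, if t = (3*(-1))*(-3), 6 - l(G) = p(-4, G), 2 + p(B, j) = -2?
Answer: 6042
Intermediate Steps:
p(B, j) = -4 (p(B, j) = -2 - 2 = -4)
l(G) = 10 (l(G) = 6 - 1*(-4) = 6 + 4 = 10)
t = 9 (t = -3*(-3) = 9)
(l(-4) + t)*318 = (10 + 9)*318 = 19*318 = 6042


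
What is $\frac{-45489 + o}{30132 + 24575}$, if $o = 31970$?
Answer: $- \frac{13519}{54707} \approx -0.24712$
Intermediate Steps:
$\frac{-45489 + o}{30132 + 24575} = \frac{-45489 + 31970}{30132 + 24575} = - \frac{13519}{54707}$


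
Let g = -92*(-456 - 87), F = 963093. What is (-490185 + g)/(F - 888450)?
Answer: -146743/24881 ≈ -5.8978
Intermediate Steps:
g = 49956 (g = -92*(-543) = 49956)
(-490185 + g)/(F - 888450) = (-490185 + 49956)/(963093 - 888450) = -440229/74643 = -440229*1/74643 = -146743/24881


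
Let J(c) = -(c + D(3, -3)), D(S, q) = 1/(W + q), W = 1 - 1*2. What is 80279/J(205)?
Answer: -321116/819 ≈ -392.08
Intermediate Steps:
W = -1 (W = 1 - 2 = -1)
D(S, q) = 1/(-1 + q)
J(c) = 1/4 - c (J(c) = -(c + 1/(-1 - 3)) = -(c + 1/(-4)) = -(c - 1/4) = -(-1/4 + c) = 1/4 - c)
80279/J(205) = 80279/(1/4 - 1*205) = 80279/(1/4 - 205) = 80279/(-819/4) = 80279*(-4/819) = -321116/819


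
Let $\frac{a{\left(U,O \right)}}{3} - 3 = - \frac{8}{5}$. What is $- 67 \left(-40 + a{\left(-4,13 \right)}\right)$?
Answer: $\frac{11993}{5} \approx 2398.6$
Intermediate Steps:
$a{\left(U,O \right)} = \frac{21}{5}$ ($a{\left(U,O \right)} = 9 + 3 \left(- \frac{8}{5}\right) = 9 - \frac{24}{5} = \frac{21}{5}$)
$- 67 \left(-40 + a{\left(-4,13 \right)}\right) = - 67 \left(-40 + \frac{21}{5}\right) = \left(-67\right) \left(- \frac{179}{5}\right) = \frac{11993}{5}$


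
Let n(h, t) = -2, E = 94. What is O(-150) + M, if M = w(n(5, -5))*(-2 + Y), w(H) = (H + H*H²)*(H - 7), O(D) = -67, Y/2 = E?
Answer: 16673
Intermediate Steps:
Y = 188 (Y = 2*94 = 188)
w(H) = (-7 + H)*(H + H³) (w(H) = (H + H³)*(-7 + H) = (-7 + H)*(H + H³))
M = 16740 (M = (-2*(-7 - 2 + (-2)³ - 7*(-2)²))*(-2 + 188) = -2*(-7 - 2 - 8 - 7*4)*186 = -2*(-7 - 2 - 8 - 28)*186 = -2*(-45)*186 = 90*186 = 16740)
O(-150) + M = -67 + 16740 = 16673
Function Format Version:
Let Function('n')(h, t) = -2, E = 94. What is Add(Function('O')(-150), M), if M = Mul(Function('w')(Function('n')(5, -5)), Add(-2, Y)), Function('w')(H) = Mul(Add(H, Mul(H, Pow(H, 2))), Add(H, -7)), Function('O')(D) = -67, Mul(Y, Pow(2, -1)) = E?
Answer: 16673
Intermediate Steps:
Y = 188 (Y = Mul(2, 94) = 188)
Function('w')(H) = Mul(Add(-7, H), Add(H, Pow(H, 3))) (Function('w')(H) = Mul(Add(H, Pow(H, 3)), Add(-7, H)) = Mul(Add(-7, H), Add(H, Pow(H, 3))))
M = 16740 (M = Mul(Mul(-2, Add(-7, -2, Pow(-2, 3), Mul(-7, Pow(-2, 2)))), Add(-2, 188)) = Mul(Mul(-2, Add(-7, -2, -8, Mul(-7, 4))), 186) = Mul(Mul(-2, Add(-7, -2, -8, -28)), 186) = Mul(Mul(-2, -45), 186) = Mul(90, 186) = 16740)
Add(Function('O')(-150), M) = Add(-67, 16740) = 16673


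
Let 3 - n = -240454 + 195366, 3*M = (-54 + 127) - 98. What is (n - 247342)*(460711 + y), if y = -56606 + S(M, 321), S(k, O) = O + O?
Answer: -81860485497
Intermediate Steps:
M = -25/3 (M = ((-54 + 127) - 98)/3 = (73 - 98)/3 = (1/3)*(-25) = -25/3 ≈ -8.3333)
S(k, O) = 2*O
n = 45091 (n = 3 - (-240454 + 195366) = 3 - 1*(-45088) = 3 + 45088 = 45091)
y = -55964 (y = -56606 + 2*321 = -56606 + 642 = -55964)
(n - 247342)*(460711 + y) = (45091 - 247342)*(460711 - 55964) = -202251*404747 = -81860485497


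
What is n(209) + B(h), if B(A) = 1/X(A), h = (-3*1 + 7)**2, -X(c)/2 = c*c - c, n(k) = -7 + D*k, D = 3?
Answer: 297599/480 ≈ 620.00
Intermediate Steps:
n(k) = -7 + 3*k
X(c) = -2*c**2 + 2*c (X(c) = -2*(c*c - c) = -2*(c**2 - c) = -2*c**2 + 2*c)
h = 16 (h = (-3 + 7)**2 = 4**2 = 16)
B(A) = 1/(2*A*(1 - A))
n(209) + B(h) = (-7 + 3*209) - 1/2/(16*(-1 + 16)) = (-7 + 627) - 1/2*1/16/15 = 620 - 1/2*1/16*1/15 = 620 - 1/480 = 297599/480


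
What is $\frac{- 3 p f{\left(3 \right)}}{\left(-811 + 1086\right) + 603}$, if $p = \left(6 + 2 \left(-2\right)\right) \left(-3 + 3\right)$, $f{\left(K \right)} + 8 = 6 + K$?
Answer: $0$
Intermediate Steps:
$f{\left(K \right)} = -2 + K$ ($f{\left(K \right)} = -8 + \left(6 + K\right) = -2 + K$)
$p = 0$ ($p = \left(6 - 4\right) 0 = 2 \cdot 0 = 0$)
$\frac{- 3 p f{\left(3 \right)}}{\left(-811 + 1086\right) + 603} = \frac{\left(-3\right) 0 \left(-2 + 3\right)}{\left(-811 + 1086\right) + 603} = \frac{0 \cdot 1}{275 + 603} = \frac{0}{878} = 0 \cdot \frac{1}{878} = 0$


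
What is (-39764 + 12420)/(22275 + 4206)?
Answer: -27344/26481 ≈ -1.0326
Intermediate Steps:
(-39764 + 12420)/(22275 + 4206) = -27344/26481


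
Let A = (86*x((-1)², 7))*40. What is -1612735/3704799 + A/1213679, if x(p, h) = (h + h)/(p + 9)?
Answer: -1939500290081/4496436745521 ≈ -0.43134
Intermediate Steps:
x(p, h) = 2*h/(9 + p) (x(p, h) = (2*h)/(9 + p) = 2*h/(9 + p))
A = 4816 (A = (86*(2*7/(9 + (-1)²)))*40 = (86*(2*7/(9 + 1)))*40 = (86*(2*7/10))*40 = (86*(2*7*(⅒)))*40 = (86*(7/5))*40 = (602/5)*40 = 4816)
-1612735/3704799 + A/1213679 = -1612735/3704799 + 4816/1213679 = -1939500290081/4496436745521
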